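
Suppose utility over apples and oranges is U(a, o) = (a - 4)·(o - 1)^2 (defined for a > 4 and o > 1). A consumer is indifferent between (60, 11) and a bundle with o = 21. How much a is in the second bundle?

U(60, 11) = 5600.
Set U(a, 21) = 5600 and solve.
With o = 21: (21 − 1)^2 = 400, so (a − 4) = 5600/400 = 14.
So a = 4 + 14 = 18.
Check: U(18, 21) = 5600.

a = 18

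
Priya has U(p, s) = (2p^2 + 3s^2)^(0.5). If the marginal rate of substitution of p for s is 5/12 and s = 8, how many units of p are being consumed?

For CES with ρ = 2, MRS = (2/3)·(s/p)^(-1).
Setting (2/3)·(8/p)^(-1) = 5/12 gives (8/p)^(-1) = 0.625, so 8/p = 1.6 and p = 5.

p = 5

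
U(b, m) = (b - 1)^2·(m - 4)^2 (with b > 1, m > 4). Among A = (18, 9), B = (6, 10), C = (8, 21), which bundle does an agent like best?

Evaluate utility at each bundle:
U(A) = 7225.
U(B) = 900.
U(C) = 14161.
Highest utility is C, so C ≻ A ≻ B.

Bundle C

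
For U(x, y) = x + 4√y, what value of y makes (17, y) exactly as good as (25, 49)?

y = 81

U(25, 49) = 53.
Set U(17, y) = 53 and solve.
With x = 17: 4√y = 53 − 17 = 36, so √y = 9 and y = 81.
Check: U(17, 81) = 53.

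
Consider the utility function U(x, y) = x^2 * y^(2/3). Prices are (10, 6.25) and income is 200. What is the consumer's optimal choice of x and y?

MU_x = 2·x·y^(2/3) and MU_y = 2/3·x^2·y^(-1/3).
MRS = MU_x/MU_y = (3)·y/x.
Tangency: set MRS = p_x/p_y = 10/6.25 = 1.6.
So (3)·y/x = 1.6, i.e. y = (8/15)·x.
Substitute into the budget 10·x + 6.25·y = 200: (40/3)·x = 200, so x* = 15.
Then y* = (8/15)·15 = 8.

x* = 15, y* = 8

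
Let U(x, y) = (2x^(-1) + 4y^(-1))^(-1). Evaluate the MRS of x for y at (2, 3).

For CES with ρ = -1, MRS = (2/4)·(y/x)^2.
At (2, 3): MRS = 1.125.
That is, one extra unit of x is worth 1.125 units of y at the margin.

MRS = 1.125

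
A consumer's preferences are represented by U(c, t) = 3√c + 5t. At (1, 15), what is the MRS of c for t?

MU_c = 3/(2√c), MU_t = 5.
MRS = 3/(2√c) ÷ 5.
At (1, 15): MRS = 0.3.
So at (1, 15) the consumer would give up 0.3 units of t for one more unit of c.

MRS = 0.3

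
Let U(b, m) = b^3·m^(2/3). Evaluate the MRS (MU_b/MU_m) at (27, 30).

MRS = 5

MU_b = 3·b^2·m^(2/3) and MU_m = 2/3·b^3·m^(-1/3).
MRS = MU_b/MU_m = (4.5)·m/b.
At (27, 30): MRS = 5.
That is, one extra unit of b is worth 5 units of m at the margin.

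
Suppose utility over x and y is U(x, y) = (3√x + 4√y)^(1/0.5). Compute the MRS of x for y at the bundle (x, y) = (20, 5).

MRS = 0.375

For CES with ρ = 0.5, MRS = (3/4)·√(y/x).
At (20, 5): MRS = 0.375.
That is, one extra unit of x is worth 0.375 units of y at the margin.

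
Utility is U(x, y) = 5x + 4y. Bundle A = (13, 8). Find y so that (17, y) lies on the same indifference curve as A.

y = 3

U(13, 8) = 97.
Set U(17, y) = 97 and solve.
5·17 + 4y = 97 ⇒ 4y = 12 ⇒ y = 3.
Check: U(17, 3) = 97.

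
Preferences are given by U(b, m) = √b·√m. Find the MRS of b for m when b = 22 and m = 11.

MRS = 0.5

MU_b = 0.5·b^(-0.5)·√m and MU_m = 0.5·√b·m^(-0.5).
MRS = MU_b/MU_m = m/b.
At (22, 11): MRS = 0.5.
The indifference curve has slope −0.5 at this bundle.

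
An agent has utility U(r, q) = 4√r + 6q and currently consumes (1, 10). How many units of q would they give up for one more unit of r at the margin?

MU_r = 4/(2√r), MU_q = 6.
MRS = 4/(2√r) ÷ 6.
At (1, 10): MRS = 1/3.
So at (1, 10) the consumer would give up 1/3 units of q for one more unit of r.

MRS = 1/3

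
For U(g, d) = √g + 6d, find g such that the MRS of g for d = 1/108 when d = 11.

MU_g = 1/(2√g), MU_d = 6.
MRS = 1/(2√g) ÷ 6.
MRS depends only on g: (1/12)/√g = 1/108 ⇒ √g = (1/12)/(1/108) = 9 ⇒ g = 81.

g = 81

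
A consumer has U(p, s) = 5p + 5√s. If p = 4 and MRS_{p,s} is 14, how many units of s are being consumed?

s = 49

MU_p = 5, MU_s = 5/(2√s).
MRS = 5 ÷ (5/(2√s)).
MRS depends only on s: 2·√s = 14 ⇒ √s = 14/2 = 7 ⇒ s = 49.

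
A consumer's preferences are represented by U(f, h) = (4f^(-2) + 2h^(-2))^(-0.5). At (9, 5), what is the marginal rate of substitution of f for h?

MRS = 250/729

For CES with ρ = -2, MRS = (4/2)·(h/f)^3.
At (9, 5): MRS = 250/729.
So at (9, 5) the consumer would give up 250/729 units of h for one more unit of f.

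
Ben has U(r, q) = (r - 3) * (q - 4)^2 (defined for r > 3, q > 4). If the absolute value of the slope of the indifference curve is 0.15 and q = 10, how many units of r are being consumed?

r = 23

MU_r = (q−4)^2, MU_q = 2·(r−3)·(q−4).
MRS = (1/2)·(q−4)/(r−3).
Substitute q = 10: MRS = 3/(r − 3). Setting this equal to 0.15 gives r − 3 = 3/0.15 = 20, so r = 23.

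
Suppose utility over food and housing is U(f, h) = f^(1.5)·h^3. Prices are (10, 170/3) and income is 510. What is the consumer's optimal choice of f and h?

MU_f = 1.5·√f·h^3 and MU_h = 3·f^(1.5)·h^2.
MRS = MU_f/MU_h = (0.5)·h/f.
Tangency: set MRS = p_f/p_h = 10/(170/3) = 3/17.
So (0.5)·h/f = 3/17, i.e. h = (6/17)·f.
Substitute into the budget 10·f + (170/3)·h = 510: 30·f = 510, so f* = 17.
Then h* = (6/17)·17 = 6.

f* = 17, h* = 6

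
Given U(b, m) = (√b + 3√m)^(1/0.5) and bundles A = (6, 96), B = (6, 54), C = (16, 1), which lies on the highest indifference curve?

Bundle A

Evaluate utility at each bundle:
U(A) = 1014.000.
U(B) = 600.000.
U(C) = 49.000.
Highest utility is A, so A ≻ B ≻ C.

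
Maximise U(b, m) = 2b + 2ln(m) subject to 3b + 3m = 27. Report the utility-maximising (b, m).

b* = 8, m* = 1

MU_b = 2, MU_m = 2/m.
MRS = 2 ÷ (2/m).
Tangency: set MRS = p_b/p_m = 3/3 = 1.
MRS depends only on m: m = 1 ⇒ m* = 1.
From the budget, 3·b = 27 − 3·1 = 24, so b* = 8.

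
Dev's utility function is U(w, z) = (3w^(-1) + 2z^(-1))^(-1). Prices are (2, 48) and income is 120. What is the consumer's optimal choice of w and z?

w* = 12, z* = 2

For CES with ρ = -1, MRS = (3/2)·(z/w)^2.
Tangency: set MRS = p_w/p_z = 2/48 = 1/24.
So (z/w)^2 = 1/36; taking the square root, z/w = 1/6, i.e. z = (1/6)·w.
Substitute into the budget 2·w + 48·z = 120: 10·w = 120, so w* = 12 and z* = (1/6)·12 = 2.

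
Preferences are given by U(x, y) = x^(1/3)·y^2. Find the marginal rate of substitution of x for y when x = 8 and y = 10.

MRS = 5/24

MU_x = 1/3·x^(-2/3)·y^2 and MU_y = 2·x^(1/3)·y.
MRS = MU_x/MU_y = (1/6)·y/x.
At (8, 10): MRS = 5/24.
That is, one extra unit of x is worth 5/24 units of y at the margin.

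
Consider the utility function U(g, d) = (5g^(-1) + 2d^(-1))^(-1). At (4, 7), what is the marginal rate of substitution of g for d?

For CES with ρ = -1, MRS = (5/2)·(d/g)^2.
At (4, 7): MRS = 245/32.
The indifference curve has slope −245/32 at this bundle.

MRS = 245/32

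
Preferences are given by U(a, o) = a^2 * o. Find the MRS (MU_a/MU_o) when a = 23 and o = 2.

MRS = 4/23

MU_a = 2·a·o and MU_o = a^2.
MRS = MU_a/MU_o = (2/1)·o/a.
At (23, 2): MRS = 4/23.
That is, one extra unit of a is worth 4/23 units of o at the margin.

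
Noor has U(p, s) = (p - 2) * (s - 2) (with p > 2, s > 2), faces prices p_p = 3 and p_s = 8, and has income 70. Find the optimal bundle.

MU_p = (s−2), MU_s = (p−2).
MRS = (s−2)/(p−2).
Tangency: set MRS = p_p/p_s = 3/8 = 0.375.
So (s − 2)/(p − 2) = 0.375, i.e. (s − 2) = 0.375·(p − 2).
Rewrite the budget in excess-of-subsistence terms: 3·(p − 2) + 8·(s − 2) = 70 − 3·2 − 8·2 = 48.
Substituting, 6·(p − 2) = 48, so p − 2 = 8 and p* = 10.
Then s − 2 = 0.375·8 = 3, so s* = 5.

p* = 10, s* = 5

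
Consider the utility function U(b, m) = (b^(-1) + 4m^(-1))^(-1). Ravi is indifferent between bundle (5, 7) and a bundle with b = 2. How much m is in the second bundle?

U depends on (b, m) only through S = b^(-1) + 4m^(-1), so equal utility means equal S. At (5, 7): S = 27/35.
With b = 2: 2^(-1) = 0.5, so 4m^(-1) = 27/35 − 0.5 = 19/70, i.e. m^(-1) = 19/280.
Hence m = 1/(19/280) = 280/19.
Check: U(2, 280/19) = 1.2963.

m = 280/19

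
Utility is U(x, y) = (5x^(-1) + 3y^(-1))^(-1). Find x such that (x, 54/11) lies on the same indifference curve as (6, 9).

U depends on (x, y) only through S = 5x^(-1) + 3y^(-1), so equal utility means equal S. At (6, 9): S = 7/6.
With y = 54/11: 3·(54/11)^(-1) = 11/18, so 5x^(-1) = 7/6 − 11/18 = 5/9, i.e. x^(-1) = 1/9.
Hence x = 1/(1/9) = 9.
Check: U(9, 54/11) = 0.8571.

x = 9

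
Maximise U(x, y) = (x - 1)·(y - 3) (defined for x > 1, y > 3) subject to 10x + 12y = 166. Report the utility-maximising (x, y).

x* = 7, y* = 8

MU_x = (y−3), MU_y = (x−1).
MRS = (y−3)/(x−1).
Tangency: set MRS = p_x/p_y = 10/12 = 5/6.
So (y − 3)/(x − 1) = 5/6, i.e. (y − 3) = (5/6)·(x − 1).
Rewrite the budget in excess-of-subsistence terms: 10·(x − 1) + 12·(y − 3) = 166 − 10·1 − 12·3 = 120.
Substituting, 20·(x − 1) = 120, so x − 1 = 6 and x* = 7.
Then y − 3 = (5/6)·6 = 5, so y* = 8.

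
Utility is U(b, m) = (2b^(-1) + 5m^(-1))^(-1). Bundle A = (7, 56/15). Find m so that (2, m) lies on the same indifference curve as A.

U depends on (b, m) only through S = 2b^(-1) + 5m^(-1), so equal utility means equal S. At (7, 56/15): S = 1.625.
With b = 2: 2·2^(-1) = 1, so 5m^(-1) = 1.625 − 1 = 0.625, i.e. m^(-1) = 0.125.
Hence m = 1/0.125 = 8.
Check: U(2, 8) = 0.6154.

m = 8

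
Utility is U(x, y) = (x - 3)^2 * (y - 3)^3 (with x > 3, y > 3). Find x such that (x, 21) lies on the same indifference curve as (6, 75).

x = 27

U(6, 75) = 3359232.
Set U(x, 21) = 3359232 and solve.
With y = 21: (21 − 3)^3 = 5832, so (x − 3)^2 = 3359232/5832 = 576.
Taking the square root (with x > 3): x − 3 = 24, so x = 27.
Check: U(27, 21) = 3359232.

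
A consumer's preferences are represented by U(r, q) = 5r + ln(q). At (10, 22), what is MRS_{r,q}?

MRS = 110

MU_r = 5, MU_q = 1/q.
MRS = 5 ÷ (1/q).
At (10, 22): MRS = 110.
That is, one extra unit of r is worth 110 units of q at the margin.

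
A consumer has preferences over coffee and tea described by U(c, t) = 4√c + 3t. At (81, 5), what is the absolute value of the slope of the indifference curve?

MU_c = 4/(2√c), MU_t = 3.
MRS = 4/(2√c) ÷ 3.
At (81, 5): MRS = 2/27.
The indifference curve has slope −2/27 at this bundle.

MRS = 2/27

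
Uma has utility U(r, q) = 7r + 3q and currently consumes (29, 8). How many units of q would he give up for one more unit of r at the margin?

MU_r = 7, MU_q = 3, so MRS = 7/3 at every bundle.
At (29, 8): MRS = 7/3.
So at (29, 8) the consumer would give up 7/3 units of q for one more unit of r.

MRS = 7/3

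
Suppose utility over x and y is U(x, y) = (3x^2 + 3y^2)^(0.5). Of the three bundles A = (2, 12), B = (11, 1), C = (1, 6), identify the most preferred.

Bundle A

Evaluate utility at each bundle:
U(A) = 21.071.
U(B) = 19.131.
U(C) = 10.536.
Highest utility is A, so A ≻ B ≻ C.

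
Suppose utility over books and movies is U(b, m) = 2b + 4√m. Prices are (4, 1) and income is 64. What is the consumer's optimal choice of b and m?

b* = 12, m* = 16

MU_b = 2, MU_m = 4/(2√m).
MRS = 2 ÷ (4/(2√m)).
Tangency: set MRS = p_b/p_m = 4/1 = 4.
MRS depends only on m: √m = 4 ⇒ √m = 4 ⇒ m* = 16.
From the budget, 4·b = 64 − 1·16 = 48, so b* = 12.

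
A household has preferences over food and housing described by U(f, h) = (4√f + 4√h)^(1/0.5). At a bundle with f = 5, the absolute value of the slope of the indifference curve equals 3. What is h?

For CES with ρ = 0.5, MRS = √(h/f).
Setting √(h/5) = 3 gives h/5 = 9 and h = 45.

h = 45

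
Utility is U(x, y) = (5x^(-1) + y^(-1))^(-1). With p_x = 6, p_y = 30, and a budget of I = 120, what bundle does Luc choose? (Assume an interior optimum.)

For CES with ρ = -1, MRS = (5/1)·(y/x)^2.
Tangency: set MRS = p_x/p_y = 6/30 = 0.2.
So (y/x)^2 = 1/25; taking the square root, y/x = 0.2, i.e. y = 0.2·x.
Substitute into the budget 6·x + 30·y = 120: 12·x = 120, so x* = 10 and y* = 0.2·10 = 2.

x* = 10, y* = 2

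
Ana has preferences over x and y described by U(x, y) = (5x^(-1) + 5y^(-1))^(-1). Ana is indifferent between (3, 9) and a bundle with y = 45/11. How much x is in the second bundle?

x = 5

U depends on (x, y) only through S = 5x^(-1) + 5y^(-1), so equal utility means equal S. At (3, 9): S = 20/9.
With y = 45/11: 5·(45/11)^(-1) = 11/9, so 5x^(-1) = 20/9 − 11/9 = 1, i.e. x^(-1) = 0.2.
Hence x = 1/0.2 = 5.
Check: U(5, 45/11) = 0.45.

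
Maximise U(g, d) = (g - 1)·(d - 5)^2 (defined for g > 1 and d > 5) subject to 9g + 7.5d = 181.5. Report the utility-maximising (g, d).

MU_g = (d−5)^2, MU_d = 2·(g−1)·(d−5).
MRS = (1/2)·(d−5)/(g−1).
Tangency: set MRS = p_g/p_d = 9/7.5 = 1.2.
So (1/2)·(d − 5)/(g − 1) = 1.2, i.e. (d − 5) = 2.4·(g − 1).
Rewrite the budget in excess-of-subsistence terms: 9·(g − 1) + 7.5·(d − 5) = 181.5 − 9·1 − 7.5·5 = 135.
Substituting, 27·(g − 1) = 135, so g − 1 = 5 and g* = 6.
Then d − 5 = 2.4·5 = 12, so d* = 17.

g* = 6, d* = 17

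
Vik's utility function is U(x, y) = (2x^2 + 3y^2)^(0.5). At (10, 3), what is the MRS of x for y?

MRS = 20/9

For CES with ρ = 2, MRS = (2/3)·(y/x)^(-1).
At (10, 3): MRS = 20/9.
That is, one extra unit of x is worth 20/9 units of y at the margin.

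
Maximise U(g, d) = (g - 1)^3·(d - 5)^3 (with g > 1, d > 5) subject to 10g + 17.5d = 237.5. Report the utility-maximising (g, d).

g* = 8, d* = 9

MU_g = 3·(g−1)^2·(d−5)^3, MU_d = 3·(g−1)^3·(d−5)^2.
MRS = (d−5)/(g−1).
Tangency: set MRS = p_g/p_d = 10/17.5 = 4/7.
So (d − 5)/(g − 1) = 4/7, i.e. (d − 5) = (4/7)·(g − 1).
Rewrite the budget in excess-of-subsistence terms: 10·(g − 1) + 17.5·(d − 5) = 237.5 − 10·1 − 17.5·5 = 140.
Substituting, 20·(g − 1) = 140, so g − 1 = 7 and g* = 8.
Then d − 5 = (4/7)·7 = 4, so d* = 9.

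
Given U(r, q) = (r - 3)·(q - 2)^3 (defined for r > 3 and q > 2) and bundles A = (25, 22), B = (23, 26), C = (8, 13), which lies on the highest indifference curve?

Evaluate utility at each bundle:
U(A) = 176000.
U(B) = 276480.
U(C) = 6655.
Highest utility is B, so B ≻ A ≻ C.

Bundle B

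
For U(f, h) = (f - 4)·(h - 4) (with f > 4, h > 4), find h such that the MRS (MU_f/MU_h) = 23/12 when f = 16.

h = 27

MU_f = (h−4), MU_h = (f−4).
MRS = (h−4)/(f−4).
Substitute f = 16: MRS = (h − 4)/12. Setting this equal to 23/12 gives h − 4 = (23/12)·12 = 23, so h = 27.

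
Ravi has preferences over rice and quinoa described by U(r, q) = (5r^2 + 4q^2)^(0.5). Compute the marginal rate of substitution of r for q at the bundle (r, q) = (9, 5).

MRS = 2.25

For CES with ρ = 2, MRS = (5/4)·(q/r)^(-1).
At (9, 5): MRS = 2.25.
That is, one extra unit of r is worth 2.25 units of q at the margin.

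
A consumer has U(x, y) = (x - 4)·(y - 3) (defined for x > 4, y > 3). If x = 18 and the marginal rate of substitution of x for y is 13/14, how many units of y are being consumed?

y = 16

MU_x = (y−3), MU_y = (x−4).
MRS = (y−3)/(x−4).
Substitute x = 18: MRS = (y − 3)/14. Setting this equal to 13/14 gives y − 3 = (13/14)·14 = 13, so y = 16.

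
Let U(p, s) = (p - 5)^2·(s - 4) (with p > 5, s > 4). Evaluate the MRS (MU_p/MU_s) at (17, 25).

MRS = 3.5

MU_p = 2·(p−5)·(s−4), MU_s = (p−5)^2.
MRS = (2/1)·(s−4)/(p−5).
At (17, 25): MRS = 3.5.
That is, one extra unit of p is worth 3.5 units of s at the margin.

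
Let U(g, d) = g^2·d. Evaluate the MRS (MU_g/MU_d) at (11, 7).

MRS = 14/11

MU_g = 2·g·d and MU_d = g^2.
MRS = MU_g/MU_d = (2/1)·d/g.
At (11, 7): MRS = 14/11.
The indifference curve has slope −14/11 at this bundle.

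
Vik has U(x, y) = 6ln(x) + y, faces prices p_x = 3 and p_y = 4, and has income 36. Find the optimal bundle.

x* = 8, y* = 3

MU_x = 6/x, MU_y = 1.
MRS = 6/x ÷ 1.
Tangency: set MRS = p_x/p_y = 3/4 = 0.75.
MRS depends only on x: 6/x = 0.75 ⇒ x* = 6/0.75 = 8.
From the budget, 4·y = 36 − 3·8 = 12, so y* = 3.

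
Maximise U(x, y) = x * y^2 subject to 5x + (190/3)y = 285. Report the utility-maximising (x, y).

x* = 19, y* = 3

MU_x = y^2 and MU_y = 2·x·y.
MRS = MU_x/MU_y = (1/2)·y/x.
Tangency: set MRS = p_x/p_y = 5/(190/3) = 3/38.
So (1/2)·y/x = 3/38, i.e. y = (3/19)·x.
Substitute into the budget 5·x + (190/3)·y = 285: 15·x = 285, so x* = 19.
Then y* = (3/19)·19 = 3.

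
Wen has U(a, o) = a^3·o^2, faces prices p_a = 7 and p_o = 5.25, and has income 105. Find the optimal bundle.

a* = 9, o* = 8

MU_a = 3·a^2·o^2 and MU_o = 2·a^3·o.
MRS = MU_a/MU_o = (3/2)·o/a.
Tangency: set MRS = p_a/p_o = 7/5.25 = 4/3.
So (3/2)·o/a = 4/3, i.e. o = (8/9)·a.
Substitute into the budget 7·a + 5.25·o = 105: (35/3)·a = 105, so a* = 9.
Then o* = (8/9)·9 = 8.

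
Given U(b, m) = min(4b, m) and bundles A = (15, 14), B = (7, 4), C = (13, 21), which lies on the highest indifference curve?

Bundle C

Evaluate utility at each bundle:
U(A) = 14.
U(B) = 4.
U(C) = 21.
Highest utility is C, so C ≻ A ≻ B.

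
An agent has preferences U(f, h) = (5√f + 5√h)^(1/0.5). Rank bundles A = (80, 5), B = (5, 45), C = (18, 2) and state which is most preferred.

Bundle A

Evaluate utility at each bundle:
U(A) = 3125.000.
U(B) = 2000.000.
U(C) = 800.000.
Highest utility is A, so A ≻ B ≻ C.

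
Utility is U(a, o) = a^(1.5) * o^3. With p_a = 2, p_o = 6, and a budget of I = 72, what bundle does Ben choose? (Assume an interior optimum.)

MU_a = 1.5·√a·o^3 and MU_o = 3·a^(1.5)·o^2.
MRS = MU_a/MU_o = (0.5)·o/a.
Tangency: set MRS = p_a/p_o = 2/6 = 1/3.
So (0.5)·o/a = 1/3, i.e. o = (2/3)·a.
Substitute into the budget 2·a + 6·o = 72: 6·a = 72, so a* = 12.
Then o* = (2/3)·12 = 8.

a* = 12, o* = 8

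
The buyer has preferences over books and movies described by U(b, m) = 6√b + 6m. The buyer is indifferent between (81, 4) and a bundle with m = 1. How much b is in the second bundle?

U(81, 4) = 78.
Set U(b, 1) = 78 and solve.
With m = 1: 6√b = 78 − 6·1 = 72, so √b = 12 and b = 144.
Check: U(144, 1) = 78.

b = 144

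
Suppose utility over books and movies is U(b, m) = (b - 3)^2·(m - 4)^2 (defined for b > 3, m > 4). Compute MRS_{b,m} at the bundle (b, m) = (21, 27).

MU_b = 2·(b−3)·(m−4)^2, MU_m = 2·(b−3)^2·(m−4).
MRS = (m−4)/(b−3).
At (21, 27): MRS = 23/18.
The indifference curve has slope −23/18 at this bundle.

MRS = 23/18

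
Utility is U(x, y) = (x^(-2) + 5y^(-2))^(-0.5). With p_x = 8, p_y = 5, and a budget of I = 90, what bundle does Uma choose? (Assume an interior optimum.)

x* = 5, y* = 10

For CES with ρ = -2, MRS = (1/5)·(y/x)^3.
Tangency: set MRS = p_x/p_y = 8/5 = 1.6.
So (y/x)^3 = 8; taking the cube root, y/x = 2, i.e. y = 2·x.
Substitute into the budget 8·x + 5·y = 90: 18·x = 90, so x* = 5 and y* = 2·5 = 10.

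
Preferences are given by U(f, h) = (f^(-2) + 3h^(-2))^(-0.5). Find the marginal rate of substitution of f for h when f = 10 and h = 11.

MRS = 1331/3000

For CES with ρ = -2, MRS = (1/3)·(h/f)^3.
At (10, 11): MRS = 1331/3000.
So at (10, 11) the consumer would give up 1331/3000 units of h for one more unit of f.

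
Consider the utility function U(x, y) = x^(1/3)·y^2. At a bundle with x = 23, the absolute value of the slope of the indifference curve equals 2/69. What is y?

MU_x = 1/3·x^(-2/3)·y^2 and MU_y = 2·x^(1/3)·y.
MRS = MU_x/MU_y = (1/6)·y/x.
Substitute x = 23: MRS = y/138. Setting y/138 = 2/69 gives y = (2/69)·138 = 4.

y = 4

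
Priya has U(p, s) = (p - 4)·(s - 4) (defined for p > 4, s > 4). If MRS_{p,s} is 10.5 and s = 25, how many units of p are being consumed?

MU_p = (s−4), MU_s = (p−4).
MRS = (s−4)/(p−4).
Substitute s = 25: MRS = 21/(p − 4). Setting this equal to 10.5 gives p − 4 = 21/10.5 = 2, so p = 6.

p = 6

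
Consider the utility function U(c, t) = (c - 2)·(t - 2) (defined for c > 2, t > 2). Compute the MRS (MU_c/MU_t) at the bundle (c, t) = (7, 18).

MRS = 3.2

MU_c = (t−2), MU_t = (c−2).
MRS = (t−2)/(c−2).
At (7, 18): MRS = 3.2.
The indifference curve has slope −3.2 at this bundle.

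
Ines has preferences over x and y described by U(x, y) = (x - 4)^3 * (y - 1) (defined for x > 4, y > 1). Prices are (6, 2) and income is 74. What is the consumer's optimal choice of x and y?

x* = 10, y* = 7

MU_x = 3·(x−4)^2·(y−1), MU_y = (x−4)^3.
MRS = (3/1)·(y−1)/(x−4).
Tangency: set MRS = p_x/p_y = 6/2 = 3.
So (3/1)·(y − 1)/(x − 4) = 3, i.e. (y − 1) = (x − 4).
Rewrite the budget in excess-of-subsistence terms: 6·(x − 4) + 2·(y − 1) = 74 − 6·4 − 2·1 = 48.
Substituting, 8·(x − 4) = 48, so x − 4 = 6 and x* = 10.
Then y − 1 = 6, so y* = 7.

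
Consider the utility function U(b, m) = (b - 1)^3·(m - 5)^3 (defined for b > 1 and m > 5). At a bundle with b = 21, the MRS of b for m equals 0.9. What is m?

MU_b = 3·(b−1)^2·(m−5)^3, MU_m = 3·(b−1)^3·(m−5)^2.
MRS = (m−5)/(b−1).
Substitute b = 21: MRS = (m − 5)/20. Setting this equal to 0.9 gives m − 5 = 0.9·20 = 18, so m = 23.

m = 23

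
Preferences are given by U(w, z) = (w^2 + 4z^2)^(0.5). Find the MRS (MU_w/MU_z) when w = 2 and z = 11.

For CES with ρ = 2, MRS = (1/4)·(z/w)^(-1).
At (2, 11): MRS = 1/22.
That is, one extra unit of w is worth 1/22 units of z at the margin.

MRS = 1/22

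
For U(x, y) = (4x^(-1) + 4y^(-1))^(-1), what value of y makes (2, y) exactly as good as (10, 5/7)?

y = 1

U depends on (x, y) only through S = 4x^(-1) + 4y^(-1), so equal utility means equal S. At (10, 5/7): S = 6.
With x = 2: 4·2^(-1) = 2, so 4y^(-1) = 6 − 2 = 4, i.e. y^(-1) = 1.
Hence y = 1/1 = 1.
Check: U(2, 1) = 0.1667.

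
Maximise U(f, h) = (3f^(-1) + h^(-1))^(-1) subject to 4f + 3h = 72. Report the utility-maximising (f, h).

For CES with ρ = -1, MRS = (3/1)·(h/f)^2.
Tangency: set MRS = p_f/p_h = 4/3.
So (h/f)^2 = 4/9; taking the square root, h/f = 2/3, i.e. h = (2/3)·f.
Substitute into the budget 4·f + 3·h = 72: 6·f = 72, so f* = 12 and h* = (2/3)·12 = 8.

f* = 12, h* = 8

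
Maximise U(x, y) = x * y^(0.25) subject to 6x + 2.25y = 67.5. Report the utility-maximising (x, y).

MU_x = y^(0.25) and MU_y = 0.25·x·y^(-0.75).
MRS = MU_x/MU_y = (4)·y/x.
Tangency: set MRS = p_x/p_y = 6/2.25 = 8/3.
So (4)·y/x = 8/3, i.e. y = (2/3)·x.
Substitute into the budget 6·x + 2.25·y = 67.5: 7.5·x = 67.5, so x* = 9.
Then y* = (2/3)·9 = 6.

x* = 9, y* = 6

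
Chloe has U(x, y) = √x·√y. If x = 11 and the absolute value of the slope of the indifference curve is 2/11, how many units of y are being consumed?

y = 2

MU_x = 0.5·x^(-0.5)·√y and MU_y = 0.5·√x·y^(-0.5).
MRS = MU_x/MU_y = y/x.
Substitute x = 11: MRS = y/11. Setting y/11 = 2/11 gives y = (2/11)·11 = 2.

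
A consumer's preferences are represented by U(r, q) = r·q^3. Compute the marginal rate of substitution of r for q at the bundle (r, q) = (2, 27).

MU_r = q^3 and MU_q = 3·r·q^2.
MRS = MU_r/MU_q = (1/3)·q/r.
At (2, 27): MRS = 4.5.
That is, one extra unit of r is worth 4.5 units of q at the margin.

MRS = 4.5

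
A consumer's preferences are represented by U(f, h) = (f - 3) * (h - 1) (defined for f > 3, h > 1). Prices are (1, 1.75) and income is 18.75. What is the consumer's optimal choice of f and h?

f* = 10, h* = 5

MU_f = (h−1), MU_h = (f−3).
MRS = (h−1)/(f−3).
Tangency: set MRS = p_f/p_h = 1/1.75 = 4/7.
So (h − 1)/(f − 3) = 4/7, i.e. (h − 1) = (4/7)·(f − 3).
Rewrite the budget in excess-of-subsistence terms: 1·(f − 3) + 1.75·(h − 1) = 18.75 − 1·3 − 1.75·1 = 14.
Substituting, 2·(f − 3) = 14, so f − 3 = 7 and f* = 10.
Then h − 1 = (4/7)·7 = 4, so h* = 5.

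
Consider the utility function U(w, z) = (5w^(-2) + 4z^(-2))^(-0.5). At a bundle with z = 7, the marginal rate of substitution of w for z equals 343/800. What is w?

For CES with ρ = -2, MRS = (5/4)·(z/w)^3.
Setting (5/4)·(7/w)^3 = 343/800 gives (7/w)^3 = 343/1000, so 7/w = 0.7 and w = 10.

w = 10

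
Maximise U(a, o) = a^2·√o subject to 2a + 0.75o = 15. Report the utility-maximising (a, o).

MU_a = 2·a·√o and MU_o = 0.5·a^2·o^(-0.5).
MRS = MU_a/MU_o = (4)·o/a.
Tangency: set MRS = p_a/p_o = 2/0.75 = 8/3.
So (4)·o/a = 8/3, i.e. o = (2/3)·a.
Substitute into the budget 2·a + 0.75·o = 15: 2.5·a = 15, so a* = 6.
Then o* = (2/3)·6 = 4.

a* = 6, o* = 4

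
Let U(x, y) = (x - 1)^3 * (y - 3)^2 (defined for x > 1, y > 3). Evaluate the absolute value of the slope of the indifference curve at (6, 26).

MU_x = 3·(x−1)^2·(y−3)^2, MU_y = 2·(x−1)^3·(y−3).
MRS = (3/2)·(y−3)/(x−1).
At (6, 26): MRS = 6.9.
So at (6, 26) the consumer would give up 6.9 units of y for one more unit of x.

MRS = 6.9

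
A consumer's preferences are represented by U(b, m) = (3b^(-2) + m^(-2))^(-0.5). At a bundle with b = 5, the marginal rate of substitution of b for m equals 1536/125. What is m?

m = 8

For CES with ρ = -2, MRS = (3/1)·(m/b)^3.
Setting (3/1)·(m/5)^3 = 1536/125 gives (m/5)^3 = 512/125, so m/5 = 1.6 and m = 8.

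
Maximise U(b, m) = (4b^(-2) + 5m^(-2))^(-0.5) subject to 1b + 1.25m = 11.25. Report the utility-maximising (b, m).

b* = 5, m* = 5

For CES with ρ = -2, MRS = (4/5)·(m/b)^3.
Tangency: set MRS = p_b/p_m = 1/1.25 = 0.8.
So (m/b)^3 = 1; taking the cube root, m/b = 1, i.e. m = b.
Substitute into the budget 1·b + 1.25·m = 11.25: 2.25·b = 11.25, so b* = 5 and m* = 5.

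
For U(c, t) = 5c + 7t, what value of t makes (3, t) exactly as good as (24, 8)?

U(24, 8) = 176.
Set U(3, t) = 176 and solve.
5·3 + 7t = 176 ⇒ 7t = 161 ⇒ t = 23.
Check: U(3, 23) = 176.

t = 23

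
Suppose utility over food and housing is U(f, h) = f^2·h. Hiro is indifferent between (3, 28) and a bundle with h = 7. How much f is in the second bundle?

U(3, 28) = 252.
Set U(f, 7) = 252 and solve.
With h = 7: f^2 = 252/7 = 36; taking the square root, f = 6.
Check: U(6, 7) = 252.

f = 6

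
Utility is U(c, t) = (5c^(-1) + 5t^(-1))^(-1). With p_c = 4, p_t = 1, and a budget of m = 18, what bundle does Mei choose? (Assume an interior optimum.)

c* = 3, t* = 6

For CES with ρ = -1, MRS = (t/c)^2.
Tangency: set MRS = p_c/p_t = 4/1 = 4.
So (t/c)^2 = 4; taking the square root, t/c = 2, i.e. t = 2·c.
Substitute into the budget 4·c + 1·t = 18: 6·c = 18, so c* = 3 and t* = 2·3 = 6.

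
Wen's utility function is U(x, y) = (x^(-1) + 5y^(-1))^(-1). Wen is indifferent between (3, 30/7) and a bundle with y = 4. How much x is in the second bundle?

x = 4

U depends on (x, y) only through S = x^(-1) + 5y^(-1), so equal utility means equal S. At (3, 30/7): S = 1.5.
With y = 4: 5·4^(-1) = 1.25, so x^(-1) = 1.5 − 1.25 = 0.25.
Hence x = 1/0.25 = 4.
Check: U(4, 4) = 0.6667.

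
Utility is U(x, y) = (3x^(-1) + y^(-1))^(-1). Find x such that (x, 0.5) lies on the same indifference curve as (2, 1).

U depends on (x, y) only through S = 3x^(-1) + y^(-1), so equal utility means equal S. At (2, 1): S = 2.5.
With y = 0.5: 0.5^(-1) = 2, so 3x^(-1) = 2.5 − 2 = 0.5, i.e. x^(-1) = 1/6.
Hence x = 1/(1/6) = 6.
Check: U(6, 0.5) = 0.4.

x = 6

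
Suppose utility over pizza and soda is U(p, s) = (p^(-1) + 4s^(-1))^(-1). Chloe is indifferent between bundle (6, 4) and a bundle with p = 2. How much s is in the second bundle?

U depends on (p, s) only through S = p^(-1) + 4s^(-1), so equal utility means equal S. At (6, 4): S = 7/6.
With p = 2: 2^(-1) = 0.5, so 4s^(-1) = 7/6 − 0.5 = 2/3, i.e. s^(-1) = 1/6.
Hence s = 1/(1/6) = 6.
Check: U(2, 6) = 0.8571.

s = 6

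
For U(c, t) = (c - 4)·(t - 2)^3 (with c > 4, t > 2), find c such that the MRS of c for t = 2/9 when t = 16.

c = 25

MU_c = (t−2)^3, MU_t = 3·(c−4)·(t−2)^2.
MRS = (1/3)·(t−2)/(c−4).
Substitute t = 16: MRS = (14/3)/(c − 4). Setting this equal to 2/9 gives c − 4 = (14/3)/(2/9) = 21, so c = 25.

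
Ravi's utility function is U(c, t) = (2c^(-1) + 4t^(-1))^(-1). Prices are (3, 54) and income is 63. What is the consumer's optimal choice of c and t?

c* = 3, t* = 1

For CES with ρ = -1, MRS = (2/4)·(t/c)^2.
Tangency: set MRS = p_c/p_t = 3/54 = 1/18.
So (t/c)^2 = 1/9; taking the square root, t/c = 1/3, i.e. t = (1/3)·c.
Substitute into the budget 3·c + 54·t = 63: 21·c = 63, so c* = 3 and t* = (1/3)·3 = 1.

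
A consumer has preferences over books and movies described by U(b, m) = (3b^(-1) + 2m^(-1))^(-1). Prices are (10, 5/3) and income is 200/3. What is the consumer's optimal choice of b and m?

b* = 5, m* = 10

For CES with ρ = -1, MRS = (3/2)·(m/b)^2.
Tangency: set MRS = p_b/p_m = 10/(5/3) = 6.
So (m/b)^2 = 4; taking the square root, m/b = 2, i.e. m = 2·b.
Substitute into the budget 10·b + (5/3)·m = 200/3: (40/3)·b = 200/3, so b* = 5 and m* = 2·5 = 10.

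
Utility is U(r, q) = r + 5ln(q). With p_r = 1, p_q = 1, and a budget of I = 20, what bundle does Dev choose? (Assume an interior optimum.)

r* = 15, q* = 5

MU_r = 1, MU_q = 5/q.
MRS = 1 ÷ (5/q).
Tangency: set MRS = p_r/p_q = 1/1 = 1.
MRS depends only on q: 0.2·q = 1 ⇒ q* = 1/0.2 = 5.
From the budget, 1·r = 20 − 1·5 = 15, so r* = 15.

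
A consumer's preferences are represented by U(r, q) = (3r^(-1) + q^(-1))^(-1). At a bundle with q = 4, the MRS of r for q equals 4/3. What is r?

r = 6

For CES with ρ = -1, MRS = (3/1)·(q/r)^2.
Setting (3/1)·(4/r)^2 = 4/3 gives (4/r)^2 = 4/9, so 4/r = 2/3 and r = 6.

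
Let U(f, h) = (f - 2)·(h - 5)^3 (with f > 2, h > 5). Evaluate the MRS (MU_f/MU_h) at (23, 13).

MRS = 8/63

MU_f = (h−5)^3, MU_h = 3·(f−2)·(h−5)^2.
MRS = (1/3)·(h−5)/(f−2).
At (23, 13): MRS = 8/63.
That is, one extra unit of f is worth 8/63 units of h at the margin.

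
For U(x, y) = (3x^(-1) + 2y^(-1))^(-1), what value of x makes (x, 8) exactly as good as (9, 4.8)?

U depends on (x, y) only through S = 3x^(-1) + 2y^(-1), so equal utility means equal S. At (9, 4.8): S = 0.75.
With y = 8: 2·8^(-1) = 0.25, so 3x^(-1) = 0.75 − 0.25 = 0.5, i.e. x^(-1) = 1/6.
Hence x = 1/(1/6) = 6.
Check: U(6, 8) = 1.3333.

x = 6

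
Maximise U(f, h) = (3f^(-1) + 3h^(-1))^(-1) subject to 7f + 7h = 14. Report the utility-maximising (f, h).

For CES with ρ = -1, MRS = (h/f)^2.
Tangency: set MRS = p_f/p_h = 7/7 = 1.
So (h/f)^2 = 1; taking the square root, h/f = 1, i.e. h = f.
Substitute into the budget 7·f + 7·h = 14: 14·f = 14, so f* = 1 and h* = 1.

f* = 1, h* = 1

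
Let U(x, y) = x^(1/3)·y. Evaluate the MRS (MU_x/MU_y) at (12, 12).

MU_x = 1/3·x^(-2/3)·y and MU_y = x^(1/3).
MRS = MU_x/MU_y = (1/3)·y/x.
At (12, 12): MRS = 1/3.
The indifference curve has slope −1/3 at this bundle.

MRS = 1/3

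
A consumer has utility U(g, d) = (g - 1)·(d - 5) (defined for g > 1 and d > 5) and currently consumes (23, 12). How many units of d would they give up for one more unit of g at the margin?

MRS = 7/22

MU_g = (d−5), MU_d = (g−1).
MRS = (d−5)/(g−1).
At (23, 12): MRS = 7/22.
The indifference curve has slope −7/22 at this bundle.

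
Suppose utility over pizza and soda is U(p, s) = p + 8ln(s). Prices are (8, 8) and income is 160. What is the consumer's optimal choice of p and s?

p* = 12, s* = 8

MU_p = 1, MU_s = 8/s.
MRS = 1 ÷ (8/s).
Tangency: set MRS = p_p/p_s = 8/8 = 1.
MRS depends only on s: 0.125·s = 1 ⇒ s* = 1/0.125 = 8.
From the budget, 8·p = 160 − 8·8 = 96, so p* = 12.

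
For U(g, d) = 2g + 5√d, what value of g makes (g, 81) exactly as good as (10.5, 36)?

U(10.5, 36) = 51.
Set U(g, 81) = 51 and solve.
With d = 81: √81 = 9, so 2g = 51 − 5·9 = 6 and g = 3.
Check: U(3, 81) = 51.

g = 3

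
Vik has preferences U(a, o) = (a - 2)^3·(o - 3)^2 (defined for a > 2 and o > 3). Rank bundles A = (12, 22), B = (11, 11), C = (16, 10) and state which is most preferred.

Evaluate utility at each bundle:
U(A) = 361000.
U(B) = 46656.
U(C) = 134456.
Highest utility is A, so A ≻ C ≻ B.

Bundle A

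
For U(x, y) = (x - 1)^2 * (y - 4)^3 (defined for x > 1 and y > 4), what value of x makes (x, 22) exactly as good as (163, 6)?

U(163, 6) = 209952.
Set U(x, 22) = 209952 and solve.
With y = 22: (22 − 4)^3 = 5832, so (x − 1)^2 = 209952/5832 = 36.
Taking the square root (with x > 1): x − 1 = 6, so x = 7.
Check: U(7, 22) = 209952.

x = 7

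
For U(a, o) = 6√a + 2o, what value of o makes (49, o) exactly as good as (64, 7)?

U(64, 7) = 62.
Set U(49, o) = 62 and solve.
With a = 49: √49 = 7, so 2o = 62 − 6·7 = 20 and o = 10.
Check: U(49, 10) = 62.

o = 10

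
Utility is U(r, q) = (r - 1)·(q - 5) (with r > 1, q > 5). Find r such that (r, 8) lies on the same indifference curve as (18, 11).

r = 35

U(18, 11) = 102.
Set U(r, 8) = 102 and solve.
With q = 8: (8 − 5) = 3, so (r − 1) = 102/3 = 34.
So r = 1 + 34 = 35.
Check: U(35, 8) = 102.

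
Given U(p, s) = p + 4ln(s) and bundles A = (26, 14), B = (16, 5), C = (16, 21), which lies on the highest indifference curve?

Evaluate utility at each bundle:
U(A) = 36.556.
U(B) = 22.438.
U(C) = 28.178.
Highest utility is A, so A ≻ C ≻ B.

Bundle A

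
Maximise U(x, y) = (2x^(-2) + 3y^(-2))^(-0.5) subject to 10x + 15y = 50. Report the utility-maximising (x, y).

For CES with ρ = -2, MRS = (2/3)·(y/x)^3.
Tangency: set MRS = p_x/p_y = 10/15 = 2/3.
So (y/x)^3 = 1; taking the cube root, y/x = 1, i.e. y = x.
Substitute into the budget 10·x + 15·y = 50: 25·x = 50, so x* = 2 and y* = 2.

x* = 2, y* = 2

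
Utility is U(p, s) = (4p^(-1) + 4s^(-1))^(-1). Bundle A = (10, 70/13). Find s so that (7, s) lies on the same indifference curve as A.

s = 7

U depends on (p, s) only through S = 4p^(-1) + 4s^(-1), so equal utility means equal S. At (10, 70/13): S = 8/7.
With p = 7: 4·7^(-1) = 4/7, so 4s^(-1) = 8/7 − 4/7 = 4/7, i.e. s^(-1) = 1/7.
Hence s = 1/(1/7) = 7.
Check: U(7, 7) = 0.875.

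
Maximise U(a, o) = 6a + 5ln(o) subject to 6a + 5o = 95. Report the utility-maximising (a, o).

MU_a = 6, MU_o = 5/o.
MRS = 6 ÷ (5/o).
Tangency: set MRS = p_a/p_o = 6/5 = 1.2.
MRS depends only on o: 1.2·o = 1.2 ⇒ o* = 1.2/1.2 = 1.
From the budget, 6·a = 95 − 5·1 = 90, so a* = 15.

a* = 15, o* = 1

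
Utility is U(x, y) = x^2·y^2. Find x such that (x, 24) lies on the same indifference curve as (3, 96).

U(3, 96) = 82944.
Set U(x, 24) = 82944 and solve.
With y = 24: 24^2 = 576, so x^2 = 82944/576 = 144; taking the square root, x = 12.
Check: U(12, 24) = 82944.

x = 12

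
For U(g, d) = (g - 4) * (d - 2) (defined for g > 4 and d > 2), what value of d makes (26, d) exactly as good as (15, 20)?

d = 11

U(15, 20) = 198.
Set U(26, d) = 198 and solve.
With g = 26: (26 − 4) = 22, so (d − 2) = 198/22 = 9.
So d = 2 + 9 = 11.
Check: U(26, 11) = 198.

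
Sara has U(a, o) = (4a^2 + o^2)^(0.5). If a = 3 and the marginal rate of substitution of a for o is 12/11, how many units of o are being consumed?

o = 11

For CES with ρ = 2, MRS = (4/1)·(o/a)^(-1).
Setting (4/1)·(o/3)^(-1) = 12/11 gives (o/3)^(-1) = 3/11, so o/3 = 11/3 and o = 11.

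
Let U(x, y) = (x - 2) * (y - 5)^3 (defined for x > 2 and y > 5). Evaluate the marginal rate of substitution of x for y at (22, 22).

MU_x = (y−5)^3, MU_y = 3·(x−2)·(y−5)^2.
MRS = (1/3)·(y−5)/(x−2).
At (22, 22): MRS = 17/60.
That is, one extra unit of x is worth 17/60 units of y at the margin.

MRS = 17/60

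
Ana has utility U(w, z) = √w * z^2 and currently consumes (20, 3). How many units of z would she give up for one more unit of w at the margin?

MU_w = 0.5·w^(-0.5)·z^2 and MU_z = 2·√w·z.
MRS = MU_w/MU_z = (0.25)·z/w.
At (20, 3): MRS = 3/80.
That is, one extra unit of w is worth 3/80 units of z at the margin.

MRS = 3/80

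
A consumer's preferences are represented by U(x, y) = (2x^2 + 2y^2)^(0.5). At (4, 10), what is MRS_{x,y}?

For CES with ρ = 2, MRS = (y/x)^(-1).
At (4, 10): MRS = 0.4.
That is, one extra unit of x is worth 0.4 units of y at the margin.

MRS = 0.4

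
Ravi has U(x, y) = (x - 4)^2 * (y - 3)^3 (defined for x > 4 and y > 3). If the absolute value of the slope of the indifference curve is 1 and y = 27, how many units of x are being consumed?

x = 20

MU_x = 2·(x−4)·(y−3)^3, MU_y = 3·(x−4)^2·(y−3)^2.
MRS = (2/3)·(y−3)/(x−4).
Substitute y = 27: MRS = 16/(x − 4). Setting this equal to 1 gives x − 4 = 16/1 = 16, so x = 20.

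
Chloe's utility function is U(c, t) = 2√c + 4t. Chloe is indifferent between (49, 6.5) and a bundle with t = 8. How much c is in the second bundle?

c = 16

U(49, 6.5) = 40.
Set U(c, 8) = 40 and solve.
With t = 8: 2√c = 40 − 4·8 = 8, so √c = 4 and c = 16.
Check: U(16, 8) = 40.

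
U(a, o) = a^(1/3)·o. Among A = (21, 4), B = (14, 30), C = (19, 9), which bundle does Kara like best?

Evaluate utility at each bundle:
U(A) = 11.036.
U(B) = 72.304.
U(C) = 24.016.
Highest utility is B, so B ≻ C ≻ A.

Bundle B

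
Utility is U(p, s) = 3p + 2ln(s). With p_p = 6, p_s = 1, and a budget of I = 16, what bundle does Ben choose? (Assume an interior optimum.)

MU_p = 3, MU_s = 2/s.
MRS = 3 ÷ (2/s).
Tangency: set MRS = p_p/p_s = 6/1 = 6.
MRS depends only on s: 1.5·s = 6 ⇒ s* = 6/1.5 = 4.
From the budget, 6·p = 16 − 1·4 = 12, so p* = 2.

p* = 2, s* = 4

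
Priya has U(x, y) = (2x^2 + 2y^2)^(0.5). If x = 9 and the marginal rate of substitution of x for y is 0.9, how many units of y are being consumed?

y = 10

For CES with ρ = 2, MRS = (y/x)^(-1).
Setting (y/9)^(-1) = 0.9 gives y/9 = 10/9 and y = 10.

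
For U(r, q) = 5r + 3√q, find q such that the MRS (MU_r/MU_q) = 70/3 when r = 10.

q = 49

MU_r = 5, MU_q = 3/(2√q).
MRS = 5 ÷ (3/(2√q)).
MRS depends only on q: (10/3)·√q = 70/3 ⇒ √q = (70/3)/(10/3) = 7 ⇒ q = 49.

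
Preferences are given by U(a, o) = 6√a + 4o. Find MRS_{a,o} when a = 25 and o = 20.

MRS = 0.15

MU_a = 6/(2√a), MU_o = 4.
MRS = 6/(2√a) ÷ 4.
At (25, 20): MRS = 0.15.
The indifference curve has slope −0.15 at this bundle.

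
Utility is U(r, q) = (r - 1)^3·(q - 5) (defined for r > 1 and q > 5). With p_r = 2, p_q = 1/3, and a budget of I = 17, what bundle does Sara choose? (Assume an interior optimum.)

MU_r = 3·(r−1)^2·(q−5), MU_q = (r−1)^3.
MRS = (3/1)·(q−5)/(r−1).
Tangency: set MRS = p_r/p_q = 2/(1/3) = 6.
So (3/1)·(q − 5)/(r − 1) = 6, i.e. (q − 5) = 2·(r − 1).
Rewrite the budget in excess-of-subsistence terms: 2·(r − 1) + (1/3)·(q − 5) = 17 − 2·1 − (1/3)·5 = 40/3.
Substituting, (8/3)·(r − 1) = 40/3, so r − 1 = 5 and r* = 6.
Then q − 5 = 2·5 = 10, so q* = 15.

r* = 6, q* = 15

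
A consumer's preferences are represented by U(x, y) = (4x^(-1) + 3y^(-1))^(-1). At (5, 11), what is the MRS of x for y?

MRS = 484/75

For CES with ρ = -1, MRS = (4/3)·(y/x)^2.
At (5, 11): MRS = 484/75.
So at (5, 11) the consumer would give up 484/75 units of y for one more unit of x.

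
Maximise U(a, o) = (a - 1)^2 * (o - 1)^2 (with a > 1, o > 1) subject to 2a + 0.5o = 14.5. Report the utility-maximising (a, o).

MU_a = 2·(a−1)·(o−1)^2, MU_o = 2·(a−1)^2·(o−1).
MRS = (o−1)/(a−1).
Tangency: set MRS = p_a/p_o = 2/0.5 = 4.
So (o − 1)/(a − 1) = 4, i.e. (o − 1) = 4·(a − 1).
Rewrite the budget in excess-of-subsistence terms: 2·(a − 1) + 0.5·(o − 1) = 14.5 − 2·1 − 0.5·1 = 12.
Substituting, 4·(a − 1) = 12, so a − 1 = 3 and a* = 4.
Then o − 1 = 4·3 = 12, so o* = 13.

a* = 4, o* = 13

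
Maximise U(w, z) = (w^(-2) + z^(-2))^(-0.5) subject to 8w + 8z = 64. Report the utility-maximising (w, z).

For CES with ρ = -2, MRS = (z/w)^3.
Tangency: set MRS = p_w/p_z = 8/8 = 1.
So (z/w)^3 = 1; taking the cube root, z/w = 1, i.e. z = w.
Substitute into the budget 8·w + 8·z = 64: 16·w = 64, so w* = 4 and z* = 4.

w* = 4, z* = 4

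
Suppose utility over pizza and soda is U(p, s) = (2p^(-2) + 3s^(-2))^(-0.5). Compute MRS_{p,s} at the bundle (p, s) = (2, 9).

MRS = 60.75

For CES with ρ = -2, MRS = (2/3)·(s/p)^3.
At (2, 9): MRS = 60.75.
That is, one extra unit of p is worth 60.75 units of s at the margin.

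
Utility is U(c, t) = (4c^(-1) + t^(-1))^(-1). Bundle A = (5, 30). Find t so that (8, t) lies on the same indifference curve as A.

t = 3

U depends on (c, t) only through S = 4c^(-1) + t^(-1), so equal utility means equal S. At (5, 30): S = 5/6.
With c = 8: 4·8^(-1) = 0.5, so t^(-1) = 5/6 − 0.5 = 1/3.
Hence t = 1/(1/3) = 3.
Check: U(8, 3) = 1.2.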